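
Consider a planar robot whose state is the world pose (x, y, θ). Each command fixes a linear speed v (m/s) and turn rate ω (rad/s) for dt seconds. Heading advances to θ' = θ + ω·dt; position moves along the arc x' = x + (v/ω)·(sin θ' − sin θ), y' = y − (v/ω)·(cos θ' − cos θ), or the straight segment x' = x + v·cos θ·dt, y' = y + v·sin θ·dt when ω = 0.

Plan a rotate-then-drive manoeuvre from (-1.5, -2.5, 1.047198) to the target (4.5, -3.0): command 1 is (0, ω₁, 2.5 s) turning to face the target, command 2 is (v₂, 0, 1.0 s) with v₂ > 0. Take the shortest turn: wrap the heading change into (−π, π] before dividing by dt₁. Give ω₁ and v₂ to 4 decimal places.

heading to target = atan2(-3−-2.5, 4.5−-1.5) = -0.0831
Δθ = wrap(-0.0831 − 1.0472) = -1.1303; ω₁ = Δθ/dt₁ = -0.4521
distance = √((4.5−-1.5)² + (-3−-2.5)²) = 6.0208; v₂ = distance/dt₂ = 6.0208

ω₁ = -0.4521, v₂ = 6.0208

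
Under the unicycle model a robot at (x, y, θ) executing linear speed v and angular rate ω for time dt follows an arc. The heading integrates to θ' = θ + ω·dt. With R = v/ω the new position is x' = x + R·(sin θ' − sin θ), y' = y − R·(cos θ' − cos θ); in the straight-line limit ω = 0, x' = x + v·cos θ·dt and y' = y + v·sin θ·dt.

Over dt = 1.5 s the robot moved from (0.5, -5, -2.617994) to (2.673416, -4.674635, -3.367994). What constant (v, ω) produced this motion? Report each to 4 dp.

Δθ = -3.367994 − -2.617994 = -0.750000
ω = Δθ/dt = -0.750000/1.5 = -0.5000
R = Δx/(sin θ' − sin θ) = 3.0000
v = R·ω = 3.0000·-0.5000 = -1.5000

v = -1.5000, ω = -0.5000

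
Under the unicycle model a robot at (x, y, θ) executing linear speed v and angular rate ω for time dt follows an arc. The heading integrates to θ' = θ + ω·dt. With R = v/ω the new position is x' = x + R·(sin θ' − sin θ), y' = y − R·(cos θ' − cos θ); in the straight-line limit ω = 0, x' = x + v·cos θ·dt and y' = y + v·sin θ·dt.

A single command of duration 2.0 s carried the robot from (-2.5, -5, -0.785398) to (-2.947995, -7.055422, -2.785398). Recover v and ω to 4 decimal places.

v = 1.2500, ω = -1.0000

Δθ = -2.785398 − -0.785398 = -2.000000
ω = Δθ/dt = -2.000000/2.0 = -1.0000
R = −Δy/(cos θ' − cos θ) = -1.2500
v = R·ω = -1.2500·-1.0000 = 1.2500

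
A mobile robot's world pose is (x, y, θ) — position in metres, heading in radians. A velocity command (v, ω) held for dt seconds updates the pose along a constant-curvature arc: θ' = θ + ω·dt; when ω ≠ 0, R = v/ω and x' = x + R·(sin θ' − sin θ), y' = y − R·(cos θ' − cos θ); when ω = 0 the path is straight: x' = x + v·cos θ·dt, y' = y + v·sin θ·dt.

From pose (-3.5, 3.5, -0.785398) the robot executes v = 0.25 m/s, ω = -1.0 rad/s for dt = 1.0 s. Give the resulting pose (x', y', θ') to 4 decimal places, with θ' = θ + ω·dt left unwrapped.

(-3.4325, 3.2700, -1.7854)

θ' = -0.7854 + -1.0·1.0 = -1.7854
R = v/ω = 0.25/-1.0 = -0.2500
x' = -3.5 + -0.2500·(sin -1.7854 − sin -0.7854) = -3.4325
y' = 3.5 − -0.2500·(cos -1.7854 − cos -0.7854) = 3.2700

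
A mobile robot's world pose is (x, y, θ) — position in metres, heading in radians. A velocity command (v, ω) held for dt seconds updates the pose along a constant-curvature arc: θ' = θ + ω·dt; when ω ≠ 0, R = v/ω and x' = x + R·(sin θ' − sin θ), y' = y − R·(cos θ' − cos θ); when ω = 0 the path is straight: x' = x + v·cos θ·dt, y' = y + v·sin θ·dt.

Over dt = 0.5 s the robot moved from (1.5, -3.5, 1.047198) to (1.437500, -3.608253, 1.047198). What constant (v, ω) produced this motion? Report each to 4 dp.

Δθ = 1.047198 − 1.047198 = 0.000000
ω = Δθ/dt = 0.000000/0.5 = 0.0000
ω = 0 → v = (Δx·cos θ + Δy·sin θ)/dt = -0.2500

v = -0.2500, ω = 0.0000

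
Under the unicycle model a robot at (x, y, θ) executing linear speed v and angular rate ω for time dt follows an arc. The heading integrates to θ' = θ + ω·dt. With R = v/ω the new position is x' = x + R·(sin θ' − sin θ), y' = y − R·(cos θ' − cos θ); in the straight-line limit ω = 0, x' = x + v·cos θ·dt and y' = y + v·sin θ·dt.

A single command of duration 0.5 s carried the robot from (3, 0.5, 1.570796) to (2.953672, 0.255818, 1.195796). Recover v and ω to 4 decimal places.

Δθ = 1.195796 − 1.570796 = -0.375000
ω = Δθ/dt = -0.375000/0.5 = -0.7500
R = −Δy/(cos θ' − cos θ) = 0.6667
v = R·ω = 0.6667·-0.7500 = -0.5000

v = -0.5000, ω = -0.7500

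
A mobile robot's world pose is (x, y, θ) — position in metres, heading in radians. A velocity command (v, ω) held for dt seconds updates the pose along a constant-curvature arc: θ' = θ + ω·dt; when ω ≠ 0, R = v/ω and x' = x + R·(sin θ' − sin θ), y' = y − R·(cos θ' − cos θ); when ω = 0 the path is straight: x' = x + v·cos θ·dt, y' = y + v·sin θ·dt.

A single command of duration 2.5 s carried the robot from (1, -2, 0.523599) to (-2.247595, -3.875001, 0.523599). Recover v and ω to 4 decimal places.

v = -1.5000, ω = 0.0000

Δθ = 0.523599 − 0.523599 = 0.000000
ω = Δθ/dt = 0.000000/2.5 = 0.0000
ω = 0 → v = (Δx·cos θ + Δy·sin θ)/dt = -1.5000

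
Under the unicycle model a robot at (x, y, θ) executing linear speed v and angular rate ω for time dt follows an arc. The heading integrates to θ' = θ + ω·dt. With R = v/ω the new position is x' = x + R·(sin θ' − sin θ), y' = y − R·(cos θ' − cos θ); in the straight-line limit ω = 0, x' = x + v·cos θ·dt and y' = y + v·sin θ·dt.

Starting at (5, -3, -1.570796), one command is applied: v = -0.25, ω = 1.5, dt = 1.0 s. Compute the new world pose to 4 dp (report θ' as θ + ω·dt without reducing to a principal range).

(4.8451, -2.8338, -0.0708)

θ' = -1.5708 + 1.5·1.0 = -0.0708
R = v/ω = -0.25/1.5 = -0.1667
x' = 5 + -0.1667·(sin -0.0708 − sin -1.5708) = 4.8451
y' = -3 − -0.1667·(cos -0.0708 − cos -1.5708) = -2.8338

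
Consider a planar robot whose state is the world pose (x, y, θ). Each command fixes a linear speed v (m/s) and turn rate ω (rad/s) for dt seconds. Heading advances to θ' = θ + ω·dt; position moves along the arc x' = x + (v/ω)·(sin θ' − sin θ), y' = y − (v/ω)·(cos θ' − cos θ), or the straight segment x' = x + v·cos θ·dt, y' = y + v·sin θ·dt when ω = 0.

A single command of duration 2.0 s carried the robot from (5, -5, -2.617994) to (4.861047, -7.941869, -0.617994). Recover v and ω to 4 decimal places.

Δθ = -0.617994 − -2.617994 = 2.000000
ω = Δθ/dt = 2.000000/2.0 = 1.0000
R = −Δy/(cos θ' − cos θ) = 1.7500
v = R·ω = 1.7500·1.0000 = 1.7500

v = 1.7500, ω = 1.0000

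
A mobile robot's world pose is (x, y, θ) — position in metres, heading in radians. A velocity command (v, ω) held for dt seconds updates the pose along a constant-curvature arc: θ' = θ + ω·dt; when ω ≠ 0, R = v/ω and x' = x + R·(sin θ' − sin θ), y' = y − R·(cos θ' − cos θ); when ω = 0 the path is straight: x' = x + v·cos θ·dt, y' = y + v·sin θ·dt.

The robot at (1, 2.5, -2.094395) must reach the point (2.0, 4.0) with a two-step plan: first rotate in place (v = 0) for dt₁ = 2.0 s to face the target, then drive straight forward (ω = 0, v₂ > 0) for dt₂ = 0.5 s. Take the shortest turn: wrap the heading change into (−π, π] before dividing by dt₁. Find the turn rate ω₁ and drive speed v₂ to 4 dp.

heading to target = atan2(4−2.5, 2−1) = 0.9828
Δθ = wrap(0.9828 − -2.0944) = 3.0772; ω₁ = Δθ/dt₁ = 1.5386
distance = √((2−1)² + (4−2.5)²) = 1.8028; v₂ = distance/dt₂ = 3.6056

ω₁ = 1.5386, v₂ = 3.6056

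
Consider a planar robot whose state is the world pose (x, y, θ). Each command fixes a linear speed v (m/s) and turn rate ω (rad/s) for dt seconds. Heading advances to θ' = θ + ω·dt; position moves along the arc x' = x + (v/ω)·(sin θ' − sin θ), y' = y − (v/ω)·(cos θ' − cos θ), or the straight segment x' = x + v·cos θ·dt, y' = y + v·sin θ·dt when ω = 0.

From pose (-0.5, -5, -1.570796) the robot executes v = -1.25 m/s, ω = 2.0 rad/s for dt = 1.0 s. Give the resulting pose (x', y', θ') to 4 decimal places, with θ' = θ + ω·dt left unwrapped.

θ' = -1.5708 + 2.0·1.0 = 0.4292
R = v/ω = -1.25/2.0 = -0.6250
x' = -0.5 + -0.6250·(sin 0.4292 − sin -1.5708) = -1.3851
y' = -5 − -0.6250·(cos 0.4292 − cos -1.5708) = -4.4317

(-1.3851, -4.4317, 0.4292)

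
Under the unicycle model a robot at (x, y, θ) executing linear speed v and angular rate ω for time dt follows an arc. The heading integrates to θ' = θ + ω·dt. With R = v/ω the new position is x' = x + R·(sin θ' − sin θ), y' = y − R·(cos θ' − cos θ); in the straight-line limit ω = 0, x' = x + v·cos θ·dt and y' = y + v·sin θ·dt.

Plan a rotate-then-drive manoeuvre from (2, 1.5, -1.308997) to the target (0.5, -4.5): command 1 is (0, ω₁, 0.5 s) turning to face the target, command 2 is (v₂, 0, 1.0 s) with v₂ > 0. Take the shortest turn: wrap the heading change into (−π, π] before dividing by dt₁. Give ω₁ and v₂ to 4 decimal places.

ω₁ = -1.0136, v₂ = 6.1847

heading to target = atan2(-4.5−1.5, 0.5−2) = -1.8158
Δθ = wrap(-1.8158 − -1.3090) = -0.5068; ω₁ = Δθ/dt₁ = -1.0136
distance = √((0.5−2)² + (-4.5−1.5)²) = 6.1847; v₂ = distance/dt₂ = 6.1847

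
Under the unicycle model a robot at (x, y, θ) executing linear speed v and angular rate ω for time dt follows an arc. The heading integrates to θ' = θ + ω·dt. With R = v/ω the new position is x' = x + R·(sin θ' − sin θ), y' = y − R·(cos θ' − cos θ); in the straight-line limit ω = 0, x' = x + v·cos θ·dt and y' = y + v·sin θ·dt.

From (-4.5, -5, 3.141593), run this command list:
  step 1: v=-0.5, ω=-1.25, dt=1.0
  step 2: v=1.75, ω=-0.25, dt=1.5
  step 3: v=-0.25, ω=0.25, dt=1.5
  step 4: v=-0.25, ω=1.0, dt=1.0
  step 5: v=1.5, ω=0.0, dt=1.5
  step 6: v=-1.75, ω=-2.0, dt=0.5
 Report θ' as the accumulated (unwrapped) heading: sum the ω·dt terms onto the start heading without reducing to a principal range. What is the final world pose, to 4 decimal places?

(-5.8085, -3.2355, 1.8916)

step 1: θ'=1.8916 (R=0.4000) → pose (-4.1204, -5.2739, 1.8916)
step 2: θ'=1.5166 (R=-7.0000) → pose (-4.4672, -2.6874, 1.5166)
step 3: θ'=1.8916 (R=-1.0000) → pose (-4.4177, -3.0569, 1.8916)
step 4: θ'=2.8916 (R=-0.2500) → pose (-4.2423, -3.2203, 2.8916)
step 5: θ'=2.8916 (straight) → pose (-6.4223, -2.6636, 2.8916)
step 6: θ'=1.8916 (R=0.8750) → pose (-5.8085, -3.2355, 1.8916)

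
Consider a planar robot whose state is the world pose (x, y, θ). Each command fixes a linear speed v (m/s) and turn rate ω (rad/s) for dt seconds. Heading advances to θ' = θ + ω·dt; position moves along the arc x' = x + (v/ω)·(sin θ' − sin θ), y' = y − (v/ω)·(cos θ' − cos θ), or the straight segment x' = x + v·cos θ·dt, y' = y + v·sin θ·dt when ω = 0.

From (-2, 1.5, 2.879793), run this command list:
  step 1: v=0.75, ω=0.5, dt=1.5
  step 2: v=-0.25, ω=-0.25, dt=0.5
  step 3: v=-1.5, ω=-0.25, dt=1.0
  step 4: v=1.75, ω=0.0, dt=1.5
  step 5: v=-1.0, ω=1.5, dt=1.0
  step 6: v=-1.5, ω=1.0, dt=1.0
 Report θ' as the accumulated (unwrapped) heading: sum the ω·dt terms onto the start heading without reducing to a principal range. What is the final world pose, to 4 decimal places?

step 1: θ'=3.6298 (R=1.5000) → pose (-3.0918, 1.3759, 3.6298)
step 2: θ'=3.5048 (R=1.0000) → pose (-2.9780, 1.4275, 3.5048)
step 3: θ'=3.2548 (R=6.0000) → pose (-1.5242, 1.7805, 3.2548)
step 4: θ'=3.2548 (straight) → pose (-4.1324, 1.4840, 3.2548)
step 5: θ'=4.7548 (R=-0.6667) → pose (-3.5416, 2.1746, 4.7548)
step 6: θ'=5.7548 (R=-1.5000) → pose (-4.2840, 3.4065, 5.7548)

(-4.2840, 3.4065, 5.7548)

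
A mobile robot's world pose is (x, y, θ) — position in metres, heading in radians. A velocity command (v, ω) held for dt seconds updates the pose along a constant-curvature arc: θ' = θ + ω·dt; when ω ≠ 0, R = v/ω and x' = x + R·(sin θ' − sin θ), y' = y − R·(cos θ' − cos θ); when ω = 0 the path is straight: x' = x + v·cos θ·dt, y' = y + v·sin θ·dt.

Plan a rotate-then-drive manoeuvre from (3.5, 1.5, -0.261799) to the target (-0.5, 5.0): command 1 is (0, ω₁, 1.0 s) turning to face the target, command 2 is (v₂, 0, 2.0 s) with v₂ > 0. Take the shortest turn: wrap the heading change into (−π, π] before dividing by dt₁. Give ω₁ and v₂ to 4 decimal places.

ω₁ = 2.6846, v₂ = 2.6575

heading to target = atan2(5−1.5, -0.5−3.5) = 2.4228
Δθ = wrap(2.4228 − -0.2618) = 2.6846; ω₁ = Δθ/dt₁ = 2.6846
distance = √((-0.5−3.5)² + (5−1.5)²) = 5.3151; v₂ = distance/dt₂ = 2.6575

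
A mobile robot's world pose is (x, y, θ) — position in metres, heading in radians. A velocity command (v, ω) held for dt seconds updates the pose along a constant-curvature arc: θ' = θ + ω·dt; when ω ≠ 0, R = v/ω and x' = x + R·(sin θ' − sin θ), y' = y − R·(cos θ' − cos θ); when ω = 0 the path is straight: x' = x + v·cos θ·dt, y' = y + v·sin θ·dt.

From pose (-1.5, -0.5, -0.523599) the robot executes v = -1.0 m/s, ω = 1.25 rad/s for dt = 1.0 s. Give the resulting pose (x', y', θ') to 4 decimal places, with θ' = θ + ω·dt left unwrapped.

(-2.4313, -0.5948, 0.7264)

θ' = -0.5236 + 1.25·1.0 = 0.7264
R = v/ω = -1.0/1.25 = -0.8000
x' = -1.5 + -0.8000·(sin 0.7264 − sin -0.5236) = -2.4313
y' = -0.5 − -0.8000·(cos 0.7264 − cos -0.5236) = -0.5948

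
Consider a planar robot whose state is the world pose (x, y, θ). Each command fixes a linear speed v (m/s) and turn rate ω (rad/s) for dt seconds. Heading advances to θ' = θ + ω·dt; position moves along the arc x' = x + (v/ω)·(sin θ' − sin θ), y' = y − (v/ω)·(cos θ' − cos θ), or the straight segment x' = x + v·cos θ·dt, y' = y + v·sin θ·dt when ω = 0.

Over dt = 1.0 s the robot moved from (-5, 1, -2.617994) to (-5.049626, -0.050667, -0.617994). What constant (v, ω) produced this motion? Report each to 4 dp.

v = 1.2500, ω = 2.0000

Δθ = -0.617994 − -2.617994 = 2.000000
ω = Δθ/dt = 2.000000/1.0 = 2.0000
R = −Δy/(cos θ' − cos θ) = 0.6250
v = R·ω = 0.6250·2.0000 = 1.2500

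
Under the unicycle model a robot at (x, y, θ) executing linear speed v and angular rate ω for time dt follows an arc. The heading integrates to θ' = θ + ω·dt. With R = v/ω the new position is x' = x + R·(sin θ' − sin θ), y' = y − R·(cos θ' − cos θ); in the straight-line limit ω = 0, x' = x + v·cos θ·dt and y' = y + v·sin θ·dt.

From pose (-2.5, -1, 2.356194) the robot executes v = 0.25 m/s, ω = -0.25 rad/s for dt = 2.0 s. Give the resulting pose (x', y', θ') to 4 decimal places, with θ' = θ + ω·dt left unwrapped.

(-2.7524, -0.5744, 1.8562)

θ' = 2.3562 + -0.25·2.0 = 1.8562
R = v/ω = 0.25/-0.25 = -1.0000
x' = -2.5 + -1.0000·(sin 1.8562 − sin 2.3562) = -2.7524
y' = -1 − -1.0000·(cos 1.8562 − cos 2.3562) = -0.5744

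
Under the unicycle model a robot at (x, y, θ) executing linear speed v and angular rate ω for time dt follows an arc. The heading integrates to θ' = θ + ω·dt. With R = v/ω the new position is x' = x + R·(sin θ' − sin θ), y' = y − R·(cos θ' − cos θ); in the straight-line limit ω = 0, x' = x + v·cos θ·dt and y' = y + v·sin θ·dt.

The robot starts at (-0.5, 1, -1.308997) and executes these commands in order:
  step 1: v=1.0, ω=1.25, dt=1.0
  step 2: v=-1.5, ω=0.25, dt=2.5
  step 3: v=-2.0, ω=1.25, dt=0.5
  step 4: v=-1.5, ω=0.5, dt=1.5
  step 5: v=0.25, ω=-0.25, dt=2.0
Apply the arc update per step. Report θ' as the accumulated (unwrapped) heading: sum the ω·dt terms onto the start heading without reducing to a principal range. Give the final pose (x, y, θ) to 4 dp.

step 1: θ'=-0.0590 (R=0.8000) → pose (0.2256, 0.4084, -0.0590)
step 2: θ'=0.5660 (R=-6.0000) → pose (-3.3458, -0.5168, 0.5660)
step 3: θ'=1.1910 (R=-1.6000) → pose (-3.9737, -1.2741, 1.1910)
step 4: θ'=1.9410 (R=-3.0000) → pose (-3.9843, -3.4717, 1.9410)
step 5: θ'=1.4410 (R=-1.0000) → pose (-4.0436, -2.9805, 1.4410)

(-4.0436, -2.9805, 1.4410)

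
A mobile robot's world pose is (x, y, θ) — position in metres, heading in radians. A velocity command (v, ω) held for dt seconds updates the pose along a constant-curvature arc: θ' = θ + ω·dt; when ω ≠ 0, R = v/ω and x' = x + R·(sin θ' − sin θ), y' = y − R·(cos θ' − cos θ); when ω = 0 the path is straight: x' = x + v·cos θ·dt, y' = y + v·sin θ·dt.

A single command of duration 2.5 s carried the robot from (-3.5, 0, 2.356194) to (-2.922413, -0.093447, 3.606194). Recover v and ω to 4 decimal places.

v = -0.2500, ω = 0.5000

Δθ = 3.606194 − 2.356194 = 1.250000
ω = Δθ/dt = 1.250000/2.5 = 0.5000
R = Δx/(sin θ' − sin θ) = -0.5000
v = R·ω = -0.5000·0.5000 = -0.2500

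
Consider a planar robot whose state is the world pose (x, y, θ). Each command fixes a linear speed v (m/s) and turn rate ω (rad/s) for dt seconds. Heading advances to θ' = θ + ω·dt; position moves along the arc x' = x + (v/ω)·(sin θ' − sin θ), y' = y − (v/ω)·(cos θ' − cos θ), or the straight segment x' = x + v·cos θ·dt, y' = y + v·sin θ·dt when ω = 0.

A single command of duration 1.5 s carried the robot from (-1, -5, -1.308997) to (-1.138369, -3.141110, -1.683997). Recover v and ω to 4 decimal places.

Δθ = -1.683997 − -1.308997 = -0.375000
ω = Δθ/dt = -0.375000/1.5 = -0.2500
R = −Δy/(cos θ' − cos θ) = 5.0000
v = R·ω = 5.0000·-0.2500 = -1.2500

v = -1.2500, ω = -0.2500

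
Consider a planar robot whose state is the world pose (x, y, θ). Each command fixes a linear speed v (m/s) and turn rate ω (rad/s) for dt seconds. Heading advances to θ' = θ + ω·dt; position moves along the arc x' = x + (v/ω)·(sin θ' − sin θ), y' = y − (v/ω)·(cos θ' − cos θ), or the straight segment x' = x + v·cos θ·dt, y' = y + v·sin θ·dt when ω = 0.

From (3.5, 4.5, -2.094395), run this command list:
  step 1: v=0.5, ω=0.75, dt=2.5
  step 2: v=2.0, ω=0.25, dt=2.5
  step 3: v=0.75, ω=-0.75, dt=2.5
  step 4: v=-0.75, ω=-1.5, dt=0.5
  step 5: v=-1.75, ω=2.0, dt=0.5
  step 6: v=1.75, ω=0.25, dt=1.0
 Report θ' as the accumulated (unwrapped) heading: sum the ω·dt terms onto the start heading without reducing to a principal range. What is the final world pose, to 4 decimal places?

(11.2430, 2.7870, -0.9694)

step 1: θ'=-0.2194 (R=0.6667) → pose (3.9323, 3.5160, -0.2194)
step 2: θ'=0.4056 (R=8.0000) → pose (8.8300, 3.9733, 0.4056)
step 3: θ'=-1.4694 (R=-1.0000) → pose (10.2194, 3.1557, -1.4694)
step 4: θ'=-2.2194 (R=0.5000) → pose (10.3184, 3.5083, -2.2194)
step 5: θ'=-1.2194 (R=-0.8750) → pose (10.4426, 4.3381, -1.2194)
step 6: θ'=-0.9694 (R=7.0000) → pose (11.2430, 2.7870, -0.9694)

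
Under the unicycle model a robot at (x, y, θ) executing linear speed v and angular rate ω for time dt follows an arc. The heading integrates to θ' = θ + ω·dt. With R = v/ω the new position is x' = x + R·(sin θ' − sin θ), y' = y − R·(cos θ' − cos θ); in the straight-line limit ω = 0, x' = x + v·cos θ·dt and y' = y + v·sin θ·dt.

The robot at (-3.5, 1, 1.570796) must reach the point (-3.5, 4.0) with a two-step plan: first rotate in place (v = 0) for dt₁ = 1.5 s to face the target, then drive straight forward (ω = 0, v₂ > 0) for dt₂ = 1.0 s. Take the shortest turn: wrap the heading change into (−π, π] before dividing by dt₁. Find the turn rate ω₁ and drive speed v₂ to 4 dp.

heading to target = atan2(4−1, -3.5−-3.5) = 1.5708
Δθ = wrap(1.5708 − 1.5708) = 0.0000; ω₁ = Δθ/dt₁ = 0.0000
distance = √((-3.5−-3.5)² + (4−1)²) = 3.0000; v₂ = distance/dt₂ = 3.0000

ω₁ = 0.0000, v₂ = 3.0000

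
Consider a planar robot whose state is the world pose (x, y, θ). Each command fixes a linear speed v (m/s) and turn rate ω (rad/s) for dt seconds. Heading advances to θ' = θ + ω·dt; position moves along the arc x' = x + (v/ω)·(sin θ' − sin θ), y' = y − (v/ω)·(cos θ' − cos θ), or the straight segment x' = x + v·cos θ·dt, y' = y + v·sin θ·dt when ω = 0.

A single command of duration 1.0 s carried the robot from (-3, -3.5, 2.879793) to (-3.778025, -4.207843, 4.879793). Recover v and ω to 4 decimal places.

v = 1.2500, ω = 2.0000

Δθ = 4.879793 − 2.879793 = 2.000000
ω = Δθ/dt = 2.000000/1.0 = 2.0000
R = Δx/(sin θ' − sin θ) = 0.6250
v = R·ω = 0.6250·2.0000 = 1.2500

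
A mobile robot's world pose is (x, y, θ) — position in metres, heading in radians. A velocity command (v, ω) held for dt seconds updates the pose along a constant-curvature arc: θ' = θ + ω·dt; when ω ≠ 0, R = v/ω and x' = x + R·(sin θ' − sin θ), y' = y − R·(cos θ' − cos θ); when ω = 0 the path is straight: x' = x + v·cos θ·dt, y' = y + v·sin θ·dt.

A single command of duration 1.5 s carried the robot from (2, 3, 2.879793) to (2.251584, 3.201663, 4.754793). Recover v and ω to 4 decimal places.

Δθ = 4.754793 − 2.879793 = 1.875000
ω = Δθ/dt = 1.875000/1.5 = 1.2500
R = Δx/(sin θ' − sin θ) = -0.2000
v = R·ω = -0.2000·1.2500 = -0.2500

v = -0.2500, ω = 1.2500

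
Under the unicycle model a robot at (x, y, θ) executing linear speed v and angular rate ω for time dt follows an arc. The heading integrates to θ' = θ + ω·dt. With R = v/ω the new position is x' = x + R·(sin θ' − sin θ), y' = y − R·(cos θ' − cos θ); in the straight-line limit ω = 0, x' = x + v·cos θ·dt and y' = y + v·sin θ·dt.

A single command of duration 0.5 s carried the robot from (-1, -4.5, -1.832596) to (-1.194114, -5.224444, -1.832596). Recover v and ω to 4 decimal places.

Δθ = -1.832596 − -1.832596 = 0.000000
ω = Δθ/dt = 0.000000/0.5 = 0.0000
ω = 0 → v = (Δx·cos θ + Δy·sin θ)/dt = 1.5000

v = 1.5000, ω = 0.0000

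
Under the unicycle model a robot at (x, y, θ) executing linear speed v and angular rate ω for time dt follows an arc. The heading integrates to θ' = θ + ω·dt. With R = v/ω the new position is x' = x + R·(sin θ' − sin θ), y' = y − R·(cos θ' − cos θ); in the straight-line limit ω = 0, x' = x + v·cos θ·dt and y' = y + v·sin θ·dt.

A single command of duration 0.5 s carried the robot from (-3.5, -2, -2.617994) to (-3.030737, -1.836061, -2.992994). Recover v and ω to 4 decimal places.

Δθ = -2.992994 − -2.617994 = -0.375000
ω = Δθ/dt = -0.375000/0.5 = -0.7500
R = Δx/(sin θ' − sin θ) = 1.3333
v = R·ω = 1.3333·-0.7500 = -1.0000

v = -1.0000, ω = -0.7500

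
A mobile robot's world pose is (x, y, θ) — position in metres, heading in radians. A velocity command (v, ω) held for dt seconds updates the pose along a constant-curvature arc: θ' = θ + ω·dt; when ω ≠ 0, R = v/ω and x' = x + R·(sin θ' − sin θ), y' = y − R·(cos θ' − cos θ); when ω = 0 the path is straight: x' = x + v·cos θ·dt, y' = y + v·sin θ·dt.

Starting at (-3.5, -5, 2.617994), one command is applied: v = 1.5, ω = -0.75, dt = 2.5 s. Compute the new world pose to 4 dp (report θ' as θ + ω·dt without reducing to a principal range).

θ' = 2.6180 + -0.75·2.5 = 0.7430
R = v/ω = 1.5/-0.75 = -2.0000
x' = -3.5 + -2.0000·(sin 0.7430 − sin 2.6180) = -3.8530
y' = -5 − -2.0000·(cos 0.7430 − cos 2.6180) = -1.7951

(-3.8530, -1.7951, 0.7430)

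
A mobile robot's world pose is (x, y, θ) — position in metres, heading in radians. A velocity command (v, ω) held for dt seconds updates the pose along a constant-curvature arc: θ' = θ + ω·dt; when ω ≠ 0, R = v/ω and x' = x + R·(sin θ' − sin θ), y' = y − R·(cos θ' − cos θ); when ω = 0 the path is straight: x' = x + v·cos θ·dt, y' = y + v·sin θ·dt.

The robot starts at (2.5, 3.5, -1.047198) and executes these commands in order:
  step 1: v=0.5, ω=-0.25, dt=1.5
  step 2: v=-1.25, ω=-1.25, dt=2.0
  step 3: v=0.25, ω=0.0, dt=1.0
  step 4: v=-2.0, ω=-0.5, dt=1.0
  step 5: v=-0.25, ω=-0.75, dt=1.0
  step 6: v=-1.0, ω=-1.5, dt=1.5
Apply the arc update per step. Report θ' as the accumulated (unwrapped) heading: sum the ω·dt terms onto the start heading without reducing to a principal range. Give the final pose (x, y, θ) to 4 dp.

step 1: θ'=-1.4222 (R=-2.0000) → pose (2.7459, 2.7961, -1.4222)
step 2: θ'=-3.9222 (R=1.0000) → pose (4.4386, 3.6546, -3.9222)
step 3: θ'=-3.9222 (straight) → pose (4.2610, 3.8306, -3.9222)
step 4: θ'=-4.4222 (R=4.0000) → pose (5.2789, 2.1332, -4.4222)
step 5: θ'=-5.1722 (R=0.3333) → pose (5.2582, 1.8899, -5.1722)
step 6: θ'=-7.4222 (R=0.6667) → pose (4.0553, 1.9067, -7.4222)

(4.0553, 1.9067, -7.4222)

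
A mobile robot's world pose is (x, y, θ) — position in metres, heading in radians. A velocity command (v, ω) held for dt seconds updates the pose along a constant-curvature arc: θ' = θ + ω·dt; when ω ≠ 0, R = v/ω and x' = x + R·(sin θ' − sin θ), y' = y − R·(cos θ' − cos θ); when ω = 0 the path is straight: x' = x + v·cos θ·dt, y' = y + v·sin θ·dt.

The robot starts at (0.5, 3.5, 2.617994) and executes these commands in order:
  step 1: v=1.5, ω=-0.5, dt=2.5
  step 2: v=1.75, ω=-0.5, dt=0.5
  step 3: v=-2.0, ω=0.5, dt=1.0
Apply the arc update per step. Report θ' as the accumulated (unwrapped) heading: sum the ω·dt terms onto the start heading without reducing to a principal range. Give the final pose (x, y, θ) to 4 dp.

step 1: θ'=1.3680 (R=-3.0000) → pose (-0.9385, 6.7023, 1.3680)
step 2: θ'=1.1180 (R=-3.5000) → pose (-0.6575, 7.5286, 1.1180)
step 3: θ'=1.6180 (R=-4.0000) → pose (-1.0562, 5.5899, 1.6180)

(-1.0562, 5.5899, 1.6180)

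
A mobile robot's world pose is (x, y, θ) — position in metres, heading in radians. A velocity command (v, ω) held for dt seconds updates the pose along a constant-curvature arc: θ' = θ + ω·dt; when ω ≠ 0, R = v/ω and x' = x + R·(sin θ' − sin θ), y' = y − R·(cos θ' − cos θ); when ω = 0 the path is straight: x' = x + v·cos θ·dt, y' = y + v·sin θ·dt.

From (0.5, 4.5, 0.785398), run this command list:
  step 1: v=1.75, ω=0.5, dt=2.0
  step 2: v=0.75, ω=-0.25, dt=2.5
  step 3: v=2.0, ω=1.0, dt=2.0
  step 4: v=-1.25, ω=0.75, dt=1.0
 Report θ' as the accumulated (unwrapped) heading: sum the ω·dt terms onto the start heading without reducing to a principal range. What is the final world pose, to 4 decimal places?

(0.8811, 12.8221, 3.9104)

step 1: θ'=1.7854 (R=3.5000) → pose (1.4448, 7.7202, 1.7854)
step 2: θ'=1.1604 (R=-3.0000) → pose (1.6251, 9.5560, 1.1604)
step 3: θ'=3.1604 (R=2.0000) → pose (-0.2464, 12.3536, 3.1604)
step 4: θ'=3.9104 (R=-1.6667) → pose (0.8811, 12.8221, 3.9104)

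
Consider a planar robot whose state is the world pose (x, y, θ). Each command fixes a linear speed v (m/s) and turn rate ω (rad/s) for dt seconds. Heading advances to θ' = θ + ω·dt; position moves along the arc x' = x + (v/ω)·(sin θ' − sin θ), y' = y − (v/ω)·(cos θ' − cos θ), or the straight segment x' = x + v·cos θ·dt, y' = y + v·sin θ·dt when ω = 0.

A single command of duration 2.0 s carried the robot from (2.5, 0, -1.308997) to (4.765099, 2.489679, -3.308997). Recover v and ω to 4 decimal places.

v = -2.0000, ω = -1.0000

Δθ = -3.308997 − -1.308997 = -2.000000
ω = Δθ/dt = -2.000000/2.0 = -1.0000
R = −Δy/(cos θ' − cos θ) = 2.0000
v = R·ω = 2.0000·-1.0000 = -2.0000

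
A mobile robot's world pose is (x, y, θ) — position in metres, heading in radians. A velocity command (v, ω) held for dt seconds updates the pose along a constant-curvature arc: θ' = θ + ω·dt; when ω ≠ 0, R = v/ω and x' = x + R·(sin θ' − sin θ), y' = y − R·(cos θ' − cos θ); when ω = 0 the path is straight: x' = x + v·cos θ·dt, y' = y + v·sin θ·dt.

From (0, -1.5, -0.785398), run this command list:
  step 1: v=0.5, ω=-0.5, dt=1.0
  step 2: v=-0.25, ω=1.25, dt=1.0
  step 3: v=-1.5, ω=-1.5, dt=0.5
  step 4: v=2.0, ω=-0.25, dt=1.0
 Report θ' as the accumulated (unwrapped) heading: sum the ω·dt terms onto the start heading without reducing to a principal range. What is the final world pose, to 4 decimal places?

(0.6196, -3.0651, -1.0354)

step 1: θ'=-1.2854 (R=-1.0000) → pose (0.2524, -1.9256, -1.2854)
step 2: θ'=-0.0354 (R=-0.2000) → pose (0.0676, -1.7820, -0.0354)
step 3: θ'=-0.7854 (R=1.0000) → pose (-0.6041, -1.4897, -0.7854)
step 4: θ'=-1.0354 (R=-8.0000) → pose (0.6196, -3.0651, -1.0354)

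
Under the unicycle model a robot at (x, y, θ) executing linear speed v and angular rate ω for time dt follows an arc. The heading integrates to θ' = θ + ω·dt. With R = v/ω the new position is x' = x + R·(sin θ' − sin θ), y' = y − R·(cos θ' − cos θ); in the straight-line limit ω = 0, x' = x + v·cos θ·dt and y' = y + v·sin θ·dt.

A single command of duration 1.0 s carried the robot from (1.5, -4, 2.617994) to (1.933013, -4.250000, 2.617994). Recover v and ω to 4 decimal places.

v = -0.5000, ω = 0.0000

Δθ = 2.617994 − 2.617994 = 0.000000
ω = Δθ/dt = 0.000000/1.0 = 0.0000
ω = 0 → v = (Δx·cos θ + Δy·sin θ)/dt = -0.5000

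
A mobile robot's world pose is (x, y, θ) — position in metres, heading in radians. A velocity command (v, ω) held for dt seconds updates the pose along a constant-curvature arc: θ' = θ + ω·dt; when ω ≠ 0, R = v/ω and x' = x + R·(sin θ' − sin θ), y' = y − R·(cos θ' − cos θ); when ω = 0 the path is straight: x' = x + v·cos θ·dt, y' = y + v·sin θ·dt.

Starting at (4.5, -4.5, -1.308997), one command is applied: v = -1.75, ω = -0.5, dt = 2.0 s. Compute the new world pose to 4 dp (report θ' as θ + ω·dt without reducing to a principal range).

θ' = -1.3090 + -0.5·2.0 = -2.3090
R = v/ω = -1.75/-0.5 = 3.5000
x' = 4.5 + 3.5000·(sin -2.3090 − sin -1.3090) = 5.2919
y' = -4.5 − 3.5000·(cos -2.3090 − cos -1.3090) = -1.2388

(5.2919, -1.2388, -2.3090)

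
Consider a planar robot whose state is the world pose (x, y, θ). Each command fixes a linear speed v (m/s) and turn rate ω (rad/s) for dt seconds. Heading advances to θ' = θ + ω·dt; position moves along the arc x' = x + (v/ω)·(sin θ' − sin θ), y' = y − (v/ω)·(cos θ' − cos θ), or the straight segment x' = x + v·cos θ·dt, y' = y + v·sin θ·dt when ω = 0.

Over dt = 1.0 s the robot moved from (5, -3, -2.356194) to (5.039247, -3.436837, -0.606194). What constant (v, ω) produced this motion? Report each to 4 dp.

Δθ = -0.606194 − -2.356194 = 1.750000
ω = Δθ/dt = 1.750000/1.0 = 1.7500
R = −Δy/(cos θ' − cos θ) = 0.2857
v = R·ω = 0.2857·1.7500 = 0.5000

v = 0.5000, ω = 1.7500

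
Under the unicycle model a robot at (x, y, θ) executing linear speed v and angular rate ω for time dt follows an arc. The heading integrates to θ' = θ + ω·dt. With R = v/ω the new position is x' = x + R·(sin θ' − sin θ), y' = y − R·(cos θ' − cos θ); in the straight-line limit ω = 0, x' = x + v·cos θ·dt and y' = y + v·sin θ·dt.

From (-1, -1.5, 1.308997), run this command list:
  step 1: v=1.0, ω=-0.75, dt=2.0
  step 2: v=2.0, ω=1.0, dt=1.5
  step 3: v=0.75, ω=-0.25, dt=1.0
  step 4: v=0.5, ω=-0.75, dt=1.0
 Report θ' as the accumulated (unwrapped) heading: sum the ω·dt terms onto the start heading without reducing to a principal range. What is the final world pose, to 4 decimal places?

step 1: θ'=-0.1910 (R=-1.3333) → pose (0.5410, -0.5360, -0.1910)
step 2: θ'=1.3090 (R=2.0000) → pose (2.8526, 0.9100, 1.3090)
step 3: θ'=1.0590 (R=-3.0000) → pose (3.1347, 1.6028, 1.0590)
step 4: θ'=0.3090 (R=-0.6667) → pose (3.5133, 1.9114, 0.3090)

(3.5133, 1.9114, 0.3090)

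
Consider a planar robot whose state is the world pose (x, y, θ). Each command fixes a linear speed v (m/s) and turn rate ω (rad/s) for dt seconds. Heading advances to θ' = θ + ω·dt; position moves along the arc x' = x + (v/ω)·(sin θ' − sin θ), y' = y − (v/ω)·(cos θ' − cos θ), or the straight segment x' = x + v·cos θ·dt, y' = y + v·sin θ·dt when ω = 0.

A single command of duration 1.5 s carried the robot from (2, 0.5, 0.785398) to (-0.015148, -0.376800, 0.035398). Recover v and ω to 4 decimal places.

v = -1.5000, ω = -0.5000

Δθ = 0.035398 − 0.785398 = -0.750000
ω = Δθ/dt = -0.750000/1.5 = -0.5000
R = Δx/(sin θ' − sin θ) = 3.0000
v = R·ω = 3.0000·-0.5000 = -1.5000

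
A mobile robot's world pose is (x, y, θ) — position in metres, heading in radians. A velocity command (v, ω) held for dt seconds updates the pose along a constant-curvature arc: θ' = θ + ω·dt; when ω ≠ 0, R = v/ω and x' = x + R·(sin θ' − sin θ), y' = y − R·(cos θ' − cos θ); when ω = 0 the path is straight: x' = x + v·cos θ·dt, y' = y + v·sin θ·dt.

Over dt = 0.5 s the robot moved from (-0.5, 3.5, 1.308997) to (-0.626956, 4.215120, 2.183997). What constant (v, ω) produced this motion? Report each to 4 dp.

v = 1.5000, ω = 1.7500

Δθ = 2.183997 − 1.308997 = 0.875000
ω = Δθ/dt = 0.875000/0.5 = 1.7500
R = −Δy/(cos θ' − cos θ) = 0.8571
v = R·ω = 0.8571·1.7500 = 1.5000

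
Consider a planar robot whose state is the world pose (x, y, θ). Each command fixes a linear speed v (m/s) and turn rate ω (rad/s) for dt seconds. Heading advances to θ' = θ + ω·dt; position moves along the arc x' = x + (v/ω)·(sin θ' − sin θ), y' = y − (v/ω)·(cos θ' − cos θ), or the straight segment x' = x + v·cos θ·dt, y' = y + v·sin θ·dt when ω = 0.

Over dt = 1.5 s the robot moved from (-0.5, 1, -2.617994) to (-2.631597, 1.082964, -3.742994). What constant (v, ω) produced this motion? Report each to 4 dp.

Δθ = -3.742994 − -2.617994 = -1.125000
ω = Δθ/dt = -1.125000/1.5 = -0.7500
R = Δx/(sin θ' − sin θ) = -2.0000
v = R·ω = -2.0000·-0.7500 = 1.5000

v = 1.5000, ω = -0.7500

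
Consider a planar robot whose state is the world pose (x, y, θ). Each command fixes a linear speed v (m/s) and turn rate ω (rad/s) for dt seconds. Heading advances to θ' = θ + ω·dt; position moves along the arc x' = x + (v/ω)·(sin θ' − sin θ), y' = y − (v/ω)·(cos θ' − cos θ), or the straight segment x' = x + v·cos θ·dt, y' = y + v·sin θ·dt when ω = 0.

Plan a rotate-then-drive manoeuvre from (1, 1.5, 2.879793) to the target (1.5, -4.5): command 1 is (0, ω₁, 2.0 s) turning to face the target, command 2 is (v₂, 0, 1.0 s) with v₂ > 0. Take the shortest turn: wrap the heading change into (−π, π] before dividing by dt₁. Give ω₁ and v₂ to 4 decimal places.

heading to target = atan2(-4.5−1.5, 1.5−1) = -1.4877
Δθ = wrap(-1.4877 − 2.8798) = 1.9157; ω₁ = Δθ/dt₁ = 0.9579
distance = √((1.5−1)² + (-4.5−1.5)²) = 6.0208; v₂ = distance/dt₂ = 6.0208

ω₁ = 0.9579, v₂ = 6.0208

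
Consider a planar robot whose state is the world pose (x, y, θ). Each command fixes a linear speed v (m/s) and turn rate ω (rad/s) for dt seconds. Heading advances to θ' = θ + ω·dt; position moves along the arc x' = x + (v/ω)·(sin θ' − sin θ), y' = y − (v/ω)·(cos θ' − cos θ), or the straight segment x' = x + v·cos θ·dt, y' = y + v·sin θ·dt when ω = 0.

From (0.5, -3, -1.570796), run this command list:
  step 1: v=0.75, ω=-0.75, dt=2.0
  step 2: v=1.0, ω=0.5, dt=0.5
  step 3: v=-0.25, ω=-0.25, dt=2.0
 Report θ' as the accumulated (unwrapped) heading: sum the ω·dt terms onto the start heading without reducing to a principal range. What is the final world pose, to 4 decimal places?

(-0.4249, -4.0595, -3.3208)

step 1: θ'=-3.0708 (R=-1.0000) → pose (-0.4293, -3.9975, -3.0708)
step 2: θ'=-2.8208 (R=2.0000) → pose (-0.9184, -4.0945, -2.8208)
step 3: θ'=-3.3208 (R=1.0000) → pose (-0.4249, -4.0595, -3.3208)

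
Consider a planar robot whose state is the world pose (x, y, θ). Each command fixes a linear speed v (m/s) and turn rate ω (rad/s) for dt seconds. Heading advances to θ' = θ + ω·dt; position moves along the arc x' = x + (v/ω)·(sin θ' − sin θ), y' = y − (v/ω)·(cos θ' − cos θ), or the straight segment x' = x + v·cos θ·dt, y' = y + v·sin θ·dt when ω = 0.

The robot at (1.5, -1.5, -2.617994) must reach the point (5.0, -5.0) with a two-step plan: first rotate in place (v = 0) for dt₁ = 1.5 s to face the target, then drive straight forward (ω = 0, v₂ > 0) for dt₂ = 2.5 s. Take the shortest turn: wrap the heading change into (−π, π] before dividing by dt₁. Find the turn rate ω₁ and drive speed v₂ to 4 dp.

ω₁ = 1.2217, v₂ = 1.9799

heading to target = atan2(-5−-1.5, 5−1.5) = -0.7854
Δθ = wrap(-0.7854 − -2.6180) = 1.8326; ω₁ = Δθ/dt₁ = 1.2217
distance = √((5−1.5)² + (-5−-1.5)²) = 4.9497; v₂ = distance/dt₂ = 1.9799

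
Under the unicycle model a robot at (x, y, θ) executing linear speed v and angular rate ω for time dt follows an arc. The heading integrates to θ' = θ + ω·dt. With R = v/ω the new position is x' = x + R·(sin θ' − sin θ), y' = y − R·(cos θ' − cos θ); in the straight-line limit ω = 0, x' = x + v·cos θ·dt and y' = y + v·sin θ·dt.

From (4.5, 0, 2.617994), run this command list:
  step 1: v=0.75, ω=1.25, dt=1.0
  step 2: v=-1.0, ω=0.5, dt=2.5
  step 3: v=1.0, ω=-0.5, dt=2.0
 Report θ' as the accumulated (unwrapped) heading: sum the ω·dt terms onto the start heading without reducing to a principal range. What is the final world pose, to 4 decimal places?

(4.1301, 0.3040, 4.1180)

step 1: θ'=3.8680 (R=0.6000) → pose (3.8015, -0.0711, 3.8680)
step 2: θ'=5.1180 (R=-2.0000) → pose (4.3109, 2.2132, 5.1180)
step 3: θ'=4.1180 (R=-2.0000) → pose (4.1301, 0.3040, 4.1180)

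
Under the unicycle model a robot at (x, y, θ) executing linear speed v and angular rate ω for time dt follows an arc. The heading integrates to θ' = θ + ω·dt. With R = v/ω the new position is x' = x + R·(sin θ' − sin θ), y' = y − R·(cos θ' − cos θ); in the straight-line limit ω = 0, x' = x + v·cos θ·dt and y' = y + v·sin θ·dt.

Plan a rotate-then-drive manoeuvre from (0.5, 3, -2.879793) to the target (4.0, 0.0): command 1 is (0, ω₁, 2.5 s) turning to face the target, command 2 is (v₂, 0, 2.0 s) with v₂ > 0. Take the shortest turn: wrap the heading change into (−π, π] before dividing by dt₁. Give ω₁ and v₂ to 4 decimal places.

ω₁ = 0.8685, v₂ = 2.3049

heading to target = atan2(0−3, 4−0.5) = -0.7086
Δθ = wrap(-0.7086 − -2.8798) = 2.1712; ω₁ = Δθ/dt₁ = 0.8685
distance = √((4−0.5)² + (0−3)²) = 4.6098; v₂ = distance/dt₂ = 2.3049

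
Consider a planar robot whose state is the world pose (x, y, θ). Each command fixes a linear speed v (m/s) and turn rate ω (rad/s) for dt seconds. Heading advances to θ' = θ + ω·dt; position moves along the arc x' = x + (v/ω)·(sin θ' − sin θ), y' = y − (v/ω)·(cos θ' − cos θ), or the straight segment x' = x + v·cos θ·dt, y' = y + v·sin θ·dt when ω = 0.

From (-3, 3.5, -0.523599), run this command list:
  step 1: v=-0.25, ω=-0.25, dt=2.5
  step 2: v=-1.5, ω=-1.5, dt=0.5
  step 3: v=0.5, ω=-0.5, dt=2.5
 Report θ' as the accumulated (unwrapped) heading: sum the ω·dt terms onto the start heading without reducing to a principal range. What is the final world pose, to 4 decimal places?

step 1: θ'=-1.1486 (R=1.0000) → pose (-3.4122, 3.9563, -1.1486)
step 2: θ'=-1.8986 (R=1.0000) → pose (-3.4468, 4.6880, -1.8986)
step 3: θ'=-3.1486 (R=-1.0000) → pose (-4.4005, 4.0100, -3.1486)

(-4.4005, 4.0100, -3.1486)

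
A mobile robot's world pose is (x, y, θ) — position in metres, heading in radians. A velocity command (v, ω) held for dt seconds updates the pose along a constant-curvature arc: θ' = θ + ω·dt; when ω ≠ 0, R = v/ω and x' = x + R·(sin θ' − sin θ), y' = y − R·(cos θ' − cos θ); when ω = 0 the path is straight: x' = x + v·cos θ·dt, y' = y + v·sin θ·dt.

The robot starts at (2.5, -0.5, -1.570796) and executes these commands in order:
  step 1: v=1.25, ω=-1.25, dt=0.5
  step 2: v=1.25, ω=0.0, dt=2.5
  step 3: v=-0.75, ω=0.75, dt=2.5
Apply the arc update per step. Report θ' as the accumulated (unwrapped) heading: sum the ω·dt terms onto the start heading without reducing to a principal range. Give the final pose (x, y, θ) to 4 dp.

step 1: θ'=-2.1958 (R=-1.0000) → pose (2.3110, -1.0851, -2.1958)
step 2: θ'=-2.1958 (straight) → pose (0.4825, -3.6194, -2.1958)
step 3: θ'=-0.3208 (R=-1.0000) → pose (-0.0131, -2.0853, -0.3208)

(-0.0131, -2.0853, -0.3208)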